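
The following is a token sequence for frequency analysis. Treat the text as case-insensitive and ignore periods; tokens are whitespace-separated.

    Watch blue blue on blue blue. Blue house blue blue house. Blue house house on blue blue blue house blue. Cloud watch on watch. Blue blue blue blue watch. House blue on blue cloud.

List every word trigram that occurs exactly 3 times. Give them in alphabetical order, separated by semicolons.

blue blue house; blue house blue

Trigram counts meeting the condition (exactly 3 times):
  blue blue house: 3
  blue house blue: 3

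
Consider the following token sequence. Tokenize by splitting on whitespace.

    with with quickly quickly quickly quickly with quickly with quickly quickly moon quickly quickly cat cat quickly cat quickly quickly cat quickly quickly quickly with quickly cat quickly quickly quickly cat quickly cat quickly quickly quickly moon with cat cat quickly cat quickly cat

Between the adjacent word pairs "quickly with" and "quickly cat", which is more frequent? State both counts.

"quickly with": 3 occurrences
"quickly cat": 8 occurrences

"quickly cat" (8 vs 3)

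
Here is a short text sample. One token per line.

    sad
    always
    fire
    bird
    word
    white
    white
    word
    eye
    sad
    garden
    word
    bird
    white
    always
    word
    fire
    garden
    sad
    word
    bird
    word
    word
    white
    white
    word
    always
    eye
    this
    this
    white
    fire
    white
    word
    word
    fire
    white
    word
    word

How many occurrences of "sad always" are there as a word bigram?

Scanning the 38 overlapping bigram windows for "sad always":
  position 1–2: sad always

1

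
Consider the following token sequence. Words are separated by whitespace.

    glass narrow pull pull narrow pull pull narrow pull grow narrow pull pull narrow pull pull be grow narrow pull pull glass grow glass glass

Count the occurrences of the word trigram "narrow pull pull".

Scanning the 23 overlapping trigram windows for "narrow pull pull":
  position 2–4: narrow pull pull
  position 5–7: narrow pull pull
  position 11–13: narrow pull pull
  position 14–16: narrow pull pull
  position 19–21: narrow pull pull

5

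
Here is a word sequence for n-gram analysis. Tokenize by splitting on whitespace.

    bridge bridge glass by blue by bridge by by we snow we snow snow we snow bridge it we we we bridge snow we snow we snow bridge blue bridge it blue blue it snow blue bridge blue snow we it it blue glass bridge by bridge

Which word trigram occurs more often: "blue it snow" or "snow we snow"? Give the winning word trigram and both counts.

"snow we snow" (4 vs 1)

"blue it snow": 1 occurrence
"snow we snow": 4 occurrences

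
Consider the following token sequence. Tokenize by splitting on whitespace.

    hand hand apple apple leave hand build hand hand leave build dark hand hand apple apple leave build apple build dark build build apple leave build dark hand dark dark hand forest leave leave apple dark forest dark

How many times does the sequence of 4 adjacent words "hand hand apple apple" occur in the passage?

2

Scanning the 35 overlapping 4-gram windows for "hand hand apple apple":
  position 1–4: hand hand apple apple
  position 13–16: hand hand apple apple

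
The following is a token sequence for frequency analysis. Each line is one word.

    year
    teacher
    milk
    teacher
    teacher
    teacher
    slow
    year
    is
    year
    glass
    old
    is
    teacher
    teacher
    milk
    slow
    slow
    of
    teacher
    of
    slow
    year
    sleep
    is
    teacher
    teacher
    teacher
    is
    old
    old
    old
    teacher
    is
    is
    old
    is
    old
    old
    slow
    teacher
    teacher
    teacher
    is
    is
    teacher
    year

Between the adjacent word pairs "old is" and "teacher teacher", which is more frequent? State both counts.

"old is": 2 occurrences
"teacher teacher": 7 occurrences

"teacher teacher" (7 vs 2)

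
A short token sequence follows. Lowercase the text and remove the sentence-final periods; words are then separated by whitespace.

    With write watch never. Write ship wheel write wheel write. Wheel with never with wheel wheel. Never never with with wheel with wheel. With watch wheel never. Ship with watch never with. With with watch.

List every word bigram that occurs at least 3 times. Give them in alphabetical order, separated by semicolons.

never with; wheel with; with watch; with wheel; with with

Bigram counts meeting the condition (at least 3 times):
  never with: 3
  wheel with: 3
  with watch: 3
  with wheel: 3
  with with: 3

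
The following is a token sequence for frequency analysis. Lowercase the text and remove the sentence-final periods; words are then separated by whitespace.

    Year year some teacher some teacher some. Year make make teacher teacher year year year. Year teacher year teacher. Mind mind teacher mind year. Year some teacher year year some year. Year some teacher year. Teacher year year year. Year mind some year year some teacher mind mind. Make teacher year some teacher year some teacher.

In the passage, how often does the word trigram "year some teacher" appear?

6

Scanning the 54 overlapping trigram windows for "year some teacher":
  position 2–4: year some teacher
  position 25–27: year some teacher
  position 32–34: year some teacher
  position 44–46: year some teacher
  position 51–53: year some teacher
  position 54–56: year some teacher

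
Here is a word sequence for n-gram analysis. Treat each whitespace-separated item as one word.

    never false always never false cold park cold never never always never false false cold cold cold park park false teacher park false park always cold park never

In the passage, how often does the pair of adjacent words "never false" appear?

Scanning the 27 overlapping bigram windows for "never false":
  position 1–2: never false
  position 4–5: never false
  position 12–13: never false

3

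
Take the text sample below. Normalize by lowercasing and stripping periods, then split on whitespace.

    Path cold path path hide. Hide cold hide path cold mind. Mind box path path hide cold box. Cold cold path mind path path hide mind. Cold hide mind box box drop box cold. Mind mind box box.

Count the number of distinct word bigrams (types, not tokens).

22

38 tokens → 37 bigram windows in total.
Repeated bigrams (each contributes count−1 duplicates):
  mind box: 3
  path hide: 3
  path path: 3
  box box: 2
  box cold: 2
  cold hide: 2
  cold mind: 2
  cold path: 2
  … (4 more repeated)
15 duplicate windows → 37 − 15 = 22 distinct.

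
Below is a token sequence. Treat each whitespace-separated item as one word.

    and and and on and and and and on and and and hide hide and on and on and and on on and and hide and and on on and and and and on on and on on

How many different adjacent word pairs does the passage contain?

38 tokens → 37 bigram windows in total.
Repeated bigrams (each contributes count−1 duplicates):
  and and: 13
  and on: 8
  on and: 7
  on on: 4
  and hide: 2
  hide and: 2
30 duplicate windows → 37 − 30 = 7 distinct.

7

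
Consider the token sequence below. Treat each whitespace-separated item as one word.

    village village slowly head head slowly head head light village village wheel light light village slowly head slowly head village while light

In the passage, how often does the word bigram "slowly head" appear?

4

Scanning the 21 overlapping bigram windows for "slowly head":
  position 3–4: slowly head
  position 6–7: slowly head
  position 16–17: slowly head
  position 18–19: slowly head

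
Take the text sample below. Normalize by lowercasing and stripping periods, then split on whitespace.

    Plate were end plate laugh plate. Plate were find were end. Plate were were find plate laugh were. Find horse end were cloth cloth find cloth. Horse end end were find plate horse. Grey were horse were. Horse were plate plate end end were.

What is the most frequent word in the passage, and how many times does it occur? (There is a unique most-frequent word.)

Unigram frequencies (highest first):
  were: 12
  plate: 9
  end: 7
  find: 5
  horse: 5
  cloth: 3
  … (2 more, each ≤ 2)

"were", 12 times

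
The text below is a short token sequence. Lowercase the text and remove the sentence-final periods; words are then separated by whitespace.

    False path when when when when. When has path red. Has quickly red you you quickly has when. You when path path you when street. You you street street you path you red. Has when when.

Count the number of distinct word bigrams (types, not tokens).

25

36 tokens → 35 bigram windows in total.
Repeated bigrams (each contributes count−1 duplicates):
  when when: 5
  has when: 2
  path you: 2
  red has: 2
  street you: 2
  you when: 2
  you you: 2
10 duplicate windows → 35 − 10 = 25 distinct.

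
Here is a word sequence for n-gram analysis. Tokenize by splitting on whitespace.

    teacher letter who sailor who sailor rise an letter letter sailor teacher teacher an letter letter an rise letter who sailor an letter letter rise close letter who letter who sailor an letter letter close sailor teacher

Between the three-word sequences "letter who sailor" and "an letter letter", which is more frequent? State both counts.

"an letter letter" (4 vs 3)

"letter who sailor": 3 occurrences
"an letter letter": 4 occurrences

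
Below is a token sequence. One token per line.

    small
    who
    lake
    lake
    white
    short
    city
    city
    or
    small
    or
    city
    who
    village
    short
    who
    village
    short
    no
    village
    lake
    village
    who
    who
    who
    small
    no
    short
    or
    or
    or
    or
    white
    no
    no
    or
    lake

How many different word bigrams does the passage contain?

37 tokens → 36 bigram windows in total.
Repeated bigrams (each contributes count−1 duplicates):
  or or: 3
  village short: 2
  who village: 2
  who who: 2
5 duplicate windows → 36 − 5 = 31 distinct.

31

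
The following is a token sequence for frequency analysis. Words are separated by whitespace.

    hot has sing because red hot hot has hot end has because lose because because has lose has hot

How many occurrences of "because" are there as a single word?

4

Scanning the 19 tokens for "because":
  position 4: because
  position 12: because
  position 14: because
  position 15: because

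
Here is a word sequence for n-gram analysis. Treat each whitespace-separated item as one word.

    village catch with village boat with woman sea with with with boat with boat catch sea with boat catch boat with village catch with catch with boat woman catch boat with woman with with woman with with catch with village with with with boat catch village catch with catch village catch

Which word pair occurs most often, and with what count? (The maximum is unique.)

"with with", 6 times

Bigram frequencies (highest first):
  with with: 6
  catch with: 5
  with boat: 5
  village catch: 4
  boat with: 4
  with village: 3
  … (13 more, each ≤ 3)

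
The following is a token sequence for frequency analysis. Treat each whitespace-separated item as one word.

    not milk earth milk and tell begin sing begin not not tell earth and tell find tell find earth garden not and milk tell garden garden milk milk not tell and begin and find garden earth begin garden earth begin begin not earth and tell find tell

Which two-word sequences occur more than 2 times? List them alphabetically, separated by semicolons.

Bigram counts meeting the condition (more than 2 times):
  and tell: 3
  tell find: 3

and tell; tell find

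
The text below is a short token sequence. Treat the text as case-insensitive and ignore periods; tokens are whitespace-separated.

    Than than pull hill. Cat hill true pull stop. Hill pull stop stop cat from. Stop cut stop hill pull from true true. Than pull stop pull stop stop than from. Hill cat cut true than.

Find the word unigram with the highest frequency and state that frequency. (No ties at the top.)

Unigram frequencies (highest first):
  stop: 8
  pull: 6
  than: 5
  hill: 5
  true: 4
  cat: 3
  … (2 more, each ≤ 3)

"stop", 8 times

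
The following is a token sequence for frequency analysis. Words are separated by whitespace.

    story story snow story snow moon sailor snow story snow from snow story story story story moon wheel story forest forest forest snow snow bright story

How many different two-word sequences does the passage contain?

26 tokens → 25 bigram windows in total.
Repeated bigrams (each contributes count−1 duplicates):
  story story: 4
  snow story: 3
  story snow: 3
  forest forest: 2
8 duplicate windows → 25 − 8 = 17 distinct.

17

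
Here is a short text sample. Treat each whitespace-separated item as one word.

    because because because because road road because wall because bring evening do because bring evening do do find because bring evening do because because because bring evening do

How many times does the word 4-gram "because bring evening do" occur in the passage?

4

Scanning the 25 overlapping 4-gram windows for "because bring evening do":
  position 9–12: because bring evening do
  position 13–16: because bring evening do
  position 19–22: because bring evening do
  position 25–28: because bring evening do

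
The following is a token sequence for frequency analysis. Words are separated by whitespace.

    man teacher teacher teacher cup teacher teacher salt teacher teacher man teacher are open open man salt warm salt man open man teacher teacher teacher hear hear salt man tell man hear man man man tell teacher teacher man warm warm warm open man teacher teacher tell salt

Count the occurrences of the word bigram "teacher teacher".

8

Scanning the 47 overlapping bigram windows for "teacher teacher":
  position 2–3: teacher teacher
  position 3–4: teacher teacher
  position 6–7: teacher teacher
  position 9–10: teacher teacher
  position 23–24: teacher teacher
  position 24–25: teacher teacher
  position 37–38: teacher teacher
  position 45–46: teacher teacher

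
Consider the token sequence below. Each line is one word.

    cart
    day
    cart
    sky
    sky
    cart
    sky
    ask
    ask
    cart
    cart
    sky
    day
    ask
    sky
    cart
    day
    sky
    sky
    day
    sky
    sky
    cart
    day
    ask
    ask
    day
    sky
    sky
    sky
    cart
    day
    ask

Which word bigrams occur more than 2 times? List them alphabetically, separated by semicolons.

Bigram counts meeting the condition (more than 2 times):
  cart day: 4
  cart sky: 3
  day ask: 3
  day sky: 3
  sky cart: 4
  sky sky: 5

cart day; cart sky; day ask; day sky; sky cart; sky sky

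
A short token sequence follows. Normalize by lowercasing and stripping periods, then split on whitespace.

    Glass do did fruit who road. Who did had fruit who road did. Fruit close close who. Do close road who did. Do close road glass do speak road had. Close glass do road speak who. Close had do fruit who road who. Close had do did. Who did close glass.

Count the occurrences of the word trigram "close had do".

Scanning the 49 overlapping trigram windows for "close had do":
  position 37–39: close had do
  position 44–46: close had do

2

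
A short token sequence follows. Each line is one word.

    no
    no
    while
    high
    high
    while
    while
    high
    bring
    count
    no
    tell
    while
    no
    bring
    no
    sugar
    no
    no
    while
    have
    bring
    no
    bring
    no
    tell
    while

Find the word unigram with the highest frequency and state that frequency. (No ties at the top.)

Unigram frequencies (highest first):
  no: 9
  while: 6
  bring: 4
  high: 3
  tell: 2
  count: 1
  … (2 more, each ≤ 1)

"no", 9 times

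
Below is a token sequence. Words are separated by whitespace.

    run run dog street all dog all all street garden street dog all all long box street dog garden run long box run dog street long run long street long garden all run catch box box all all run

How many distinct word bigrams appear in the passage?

39 tokens → 38 bigram windows in total.
Repeated bigrams (each contributes count−1 duplicates):
  all all: 3
  all run: 2
  dog all: 2
  dog street: 2
  long box: 2
  run dog: 2
  run long: 2
  street dog: 2
  … (1 more repeated)
10 duplicate windows → 38 − 10 = 28 distinct.

28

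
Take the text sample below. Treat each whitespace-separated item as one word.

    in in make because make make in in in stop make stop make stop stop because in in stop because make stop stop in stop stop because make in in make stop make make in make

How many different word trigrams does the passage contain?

36 tokens → 34 trigram windows in total.
Repeated trigrams (each contributes count−1 duplicates):
  in in make: 2
  in in stop: 2
  make in in: 2
  make make in: 2
  make stop make: 2
  make stop stop: 2
  stop because make: 2
  stop make stop: 2
  … (1 more repeated)
9 duplicate windows → 34 − 9 = 25 distinct.

25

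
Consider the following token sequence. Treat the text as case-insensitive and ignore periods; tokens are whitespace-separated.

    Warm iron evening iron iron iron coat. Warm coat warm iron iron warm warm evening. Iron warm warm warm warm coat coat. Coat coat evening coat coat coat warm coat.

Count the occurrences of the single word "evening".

Scanning the 30 tokens for "evening":
  position 3: evening
  position 15: evening
  position 25: evening

3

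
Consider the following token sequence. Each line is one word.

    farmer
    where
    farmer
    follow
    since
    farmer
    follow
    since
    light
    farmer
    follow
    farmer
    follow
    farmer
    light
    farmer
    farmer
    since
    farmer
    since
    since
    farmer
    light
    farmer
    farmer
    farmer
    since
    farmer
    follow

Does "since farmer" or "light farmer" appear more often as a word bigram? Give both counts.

"since farmer": 4 occurrences
"light farmer": 3 occurrences

"since farmer" (4 vs 3)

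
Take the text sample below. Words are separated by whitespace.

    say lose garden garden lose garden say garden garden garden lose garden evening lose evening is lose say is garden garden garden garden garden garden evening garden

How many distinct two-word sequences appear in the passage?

15

27 tokens → 26 bigram windows in total.
Repeated bigrams (each contributes count−1 duplicates):
  garden garden: 8
  lose garden: 3
  garden evening: 2
  garden lose: 2
11 duplicate windows → 26 − 11 = 15 distinct.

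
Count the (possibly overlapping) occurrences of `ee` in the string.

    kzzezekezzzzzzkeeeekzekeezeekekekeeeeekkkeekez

10

Sliding a length-2 window over the 46 characters (45 positions):
  position 16–17: ee
  position 17–18: ee
  position 18–19: ee
  position 24–25: ee
  position 27–28: ee
  position 34–35: ee
  position 35–36: ee
  position 36–37: ee
  position 37–38: ee
  position 42–43: ee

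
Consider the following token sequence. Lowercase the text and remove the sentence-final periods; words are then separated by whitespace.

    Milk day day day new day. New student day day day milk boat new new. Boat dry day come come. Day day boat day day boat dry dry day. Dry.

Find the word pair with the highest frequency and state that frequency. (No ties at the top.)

Bigram frequencies (highest first):
  day day: 6
  day new: 2
  boat dry: 2
  dry day: 2
  day boat: 2
  milk day: 1
  … (14 more, each ≤ 1)

"day day", 6 times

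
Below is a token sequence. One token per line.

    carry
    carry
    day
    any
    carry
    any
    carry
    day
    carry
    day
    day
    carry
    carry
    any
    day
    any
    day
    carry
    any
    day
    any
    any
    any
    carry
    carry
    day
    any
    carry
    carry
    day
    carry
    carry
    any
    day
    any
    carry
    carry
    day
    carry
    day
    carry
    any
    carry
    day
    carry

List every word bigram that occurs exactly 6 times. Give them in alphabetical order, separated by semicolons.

any carry; carry carry

Bigram counts meeting the condition (exactly 6 times):
  any carry: 6
  carry carry: 6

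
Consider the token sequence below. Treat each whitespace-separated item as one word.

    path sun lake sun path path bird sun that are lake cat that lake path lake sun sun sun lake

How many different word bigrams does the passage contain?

16

20 tokens → 19 bigram windows in total.
Repeated bigrams (each contributes count−1 duplicates):
  lake sun: 2
  sun lake: 2
  sun sun: 2
3 duplicate windows → 19 − 3 = 16 distinct.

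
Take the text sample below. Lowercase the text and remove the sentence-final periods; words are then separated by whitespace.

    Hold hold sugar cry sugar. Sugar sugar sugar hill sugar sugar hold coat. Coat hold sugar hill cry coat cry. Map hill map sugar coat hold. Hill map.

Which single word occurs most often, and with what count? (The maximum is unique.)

Unigram frequencies (highest first):
  sugar: 9
  hold: 5
  hill: 4
  coat: 4
  cry: 3
  map: 3

"sugar", 9 times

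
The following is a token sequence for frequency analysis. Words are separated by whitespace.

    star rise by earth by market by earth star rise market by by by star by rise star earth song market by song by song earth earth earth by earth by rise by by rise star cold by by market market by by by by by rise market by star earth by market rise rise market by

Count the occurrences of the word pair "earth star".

1

Scanning the 56 overlapping bigram windows for "earth star":
  position 8–9: earth star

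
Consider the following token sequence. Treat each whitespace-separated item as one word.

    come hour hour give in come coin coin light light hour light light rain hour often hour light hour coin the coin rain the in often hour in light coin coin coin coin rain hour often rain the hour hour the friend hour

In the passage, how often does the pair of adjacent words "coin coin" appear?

4

Scanning the 42 overlapping bigram windows for "coin coin":
  position 7–8: coin coin
  position 30–31: coin coin
  position 31–32: coin coin
  position 32–33: coin coin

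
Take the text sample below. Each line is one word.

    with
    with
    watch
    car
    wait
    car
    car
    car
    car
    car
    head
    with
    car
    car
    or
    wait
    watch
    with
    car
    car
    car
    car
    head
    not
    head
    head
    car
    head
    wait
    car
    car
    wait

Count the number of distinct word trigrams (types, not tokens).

32 tokens → 30 trigram windows in total.
Repeated trigrams (each contributes count−1 duplicates):
  car car car: 5
  car car head: 2
  wait car car: 2
  with car car: 2
7 duplicate windows → 30 − 7 = 23 distinct.

23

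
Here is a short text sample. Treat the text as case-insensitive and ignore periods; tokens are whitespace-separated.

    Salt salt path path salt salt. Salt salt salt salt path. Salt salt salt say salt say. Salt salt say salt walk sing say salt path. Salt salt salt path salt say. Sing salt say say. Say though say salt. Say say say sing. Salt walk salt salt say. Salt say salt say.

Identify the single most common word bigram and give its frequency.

Bigram frequencies (highest first):
  salt salt: 12
  salt say: 9
  say salt: 7
  salt path: 4
  path salt: 4
  say say: 4
  … (9 more, each ≤ 2)

"salt salt", 12 times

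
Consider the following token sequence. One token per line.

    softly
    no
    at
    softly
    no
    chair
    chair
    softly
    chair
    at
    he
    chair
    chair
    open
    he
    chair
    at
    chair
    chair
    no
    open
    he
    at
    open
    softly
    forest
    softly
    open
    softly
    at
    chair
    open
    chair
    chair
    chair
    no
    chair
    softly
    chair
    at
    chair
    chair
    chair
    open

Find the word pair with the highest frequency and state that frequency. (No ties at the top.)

"chair chair", 7 times

Bigram frequencies (highest first):
  chair chair: 7
  chair at: 3
  chair open: 3
  at chair: 3
  softly no: 2
  no chair: 2
  … (17 more, each ≤ 2)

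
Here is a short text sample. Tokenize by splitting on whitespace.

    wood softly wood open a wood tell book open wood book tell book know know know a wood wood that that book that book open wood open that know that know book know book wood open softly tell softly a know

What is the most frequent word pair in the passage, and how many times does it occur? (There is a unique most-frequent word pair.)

Bigram frequencies (highest first):
  wood open: 3
  a wood: 2
  tell book: 2
  book open: 2
  open wood: 2
  book know: 2
  … (23 more, each ≤ 2)

"wood open", 3 times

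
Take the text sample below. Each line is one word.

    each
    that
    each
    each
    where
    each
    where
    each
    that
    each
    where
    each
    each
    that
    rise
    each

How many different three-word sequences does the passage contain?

16 tokens → 14 trigram windows in total.
Repeated trigrams (each contributes count−1 duplicates):
  each where each: 3
  each that each: 2
3 duplicate windows → 14 − 3 = 11 distinct.

11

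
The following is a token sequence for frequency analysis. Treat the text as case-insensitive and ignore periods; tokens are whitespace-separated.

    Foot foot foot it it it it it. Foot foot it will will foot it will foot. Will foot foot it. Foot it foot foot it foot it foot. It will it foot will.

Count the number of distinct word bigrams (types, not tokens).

34 tokens → 33 bigram windows in total.
Repeated bigrams (each contributes count−1 duplicates):
  foot it: 8
  it foot: 6
  foot foot: 5
  it it: 4
  it will: 3
  will foot: 3
  foot will: 2
24 duplicate windows → 33 − 24 = 9 distinct.

9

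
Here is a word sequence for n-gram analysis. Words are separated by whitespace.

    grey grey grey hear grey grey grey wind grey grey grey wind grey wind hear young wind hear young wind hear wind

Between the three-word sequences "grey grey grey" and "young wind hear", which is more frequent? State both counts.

"grey grey grey": 3 occurrences
"young wind hear": 2 occurrences

"grey grey grey" (3 vs 2)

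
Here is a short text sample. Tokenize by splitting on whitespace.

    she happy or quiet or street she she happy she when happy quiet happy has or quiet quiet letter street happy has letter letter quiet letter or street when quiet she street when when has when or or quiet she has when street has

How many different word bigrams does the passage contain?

44 tokens → 43 bigram windows in total.
Repeated bigrams (each contributes count−1 duplicates):
  or quiet: 3
  happy has: 2
  has when: 2
  or street: 2
  quiet letter: 2
  quiet she: 2
  she happy: 2
  street when: 2
9 duplicate windows → 43 − 9 = 34 distinct.

34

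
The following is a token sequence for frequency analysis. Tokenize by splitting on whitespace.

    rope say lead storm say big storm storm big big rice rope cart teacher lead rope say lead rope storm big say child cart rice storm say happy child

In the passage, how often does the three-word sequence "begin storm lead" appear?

0

Scanning the 27 overlapping trigram windows for "begin storm lead":
  (none found)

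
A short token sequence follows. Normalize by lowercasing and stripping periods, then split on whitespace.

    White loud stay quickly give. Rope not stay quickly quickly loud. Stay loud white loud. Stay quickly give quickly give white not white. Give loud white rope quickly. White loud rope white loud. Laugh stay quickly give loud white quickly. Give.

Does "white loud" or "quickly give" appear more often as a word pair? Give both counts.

"white loud": 4 occurrences
"quickly give": 5 occurrences

"quickly give" (5 vs 4)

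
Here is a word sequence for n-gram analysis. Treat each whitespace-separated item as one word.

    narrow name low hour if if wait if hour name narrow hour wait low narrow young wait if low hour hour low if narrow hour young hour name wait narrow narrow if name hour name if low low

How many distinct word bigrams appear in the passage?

38 tokens → 37 bigram windows in total.
Repeated bigrams (each contributes count−1 duplicates):
  hour name: 3
  if low: 2
  low hour: 2
  narrow hour: 2
  wait if: 2
6 duplicate windows → 37 − 6 = 31 distinct.

31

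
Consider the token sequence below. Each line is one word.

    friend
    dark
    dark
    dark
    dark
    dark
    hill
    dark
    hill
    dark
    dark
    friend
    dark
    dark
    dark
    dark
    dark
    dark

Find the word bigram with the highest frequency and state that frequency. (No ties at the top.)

Bigram frequencies (highest first):
  dark dark: 10
  friend dark: 2
  dark hill: 2
  hill dark: 2
  dark friend: 1

"dark dark", 10 times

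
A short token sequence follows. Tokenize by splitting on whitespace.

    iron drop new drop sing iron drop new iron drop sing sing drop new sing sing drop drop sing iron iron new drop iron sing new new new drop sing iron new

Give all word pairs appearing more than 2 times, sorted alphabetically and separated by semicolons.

Bigram counts meeting the condition (more than 2 times):
  drop new: 3
  drop sing: 4
  iron drop: 3
  new drop: 3
  sing iron: 3

drop new; drop sing; iron drop; new drop; sing iron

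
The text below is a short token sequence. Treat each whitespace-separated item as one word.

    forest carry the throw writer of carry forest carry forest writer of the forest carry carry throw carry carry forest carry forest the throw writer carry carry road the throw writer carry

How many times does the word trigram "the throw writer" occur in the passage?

Scanning the 30 overlapping trigram windows for "the throw writer":
  position 3–5: the throw writer
  position 23–25: the throw writer
  position 29–31: the throw writer

3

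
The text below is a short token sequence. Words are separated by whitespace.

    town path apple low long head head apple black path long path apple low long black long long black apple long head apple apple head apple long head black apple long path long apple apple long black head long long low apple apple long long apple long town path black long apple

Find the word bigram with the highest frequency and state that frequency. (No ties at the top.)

"apple long", 6 times

Bigram frequencies (highest first):
  apple long: 6
  long head: 3
  head apple: 3
  long black: 3
  long long: 3
  apple apple: 3
  … (20 more, each ≤ 3)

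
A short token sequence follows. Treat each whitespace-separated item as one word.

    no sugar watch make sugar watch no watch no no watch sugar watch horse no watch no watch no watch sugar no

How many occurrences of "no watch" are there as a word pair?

Scanning the 21 overlapping bigram windows for "no watch":
  position 7–8: no watch
  position 10–11: no watch
  position 15–16: no watch
  position 17–18: no watch
  position 19–20: no watch

5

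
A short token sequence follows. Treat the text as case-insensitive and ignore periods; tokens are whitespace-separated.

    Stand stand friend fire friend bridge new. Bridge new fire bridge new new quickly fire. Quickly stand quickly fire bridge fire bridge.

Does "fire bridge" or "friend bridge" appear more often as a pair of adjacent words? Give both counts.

"fire bridge" (3 vs 1)

"fire bridge": 3 occurrences
"friend bridge": 1 occurrence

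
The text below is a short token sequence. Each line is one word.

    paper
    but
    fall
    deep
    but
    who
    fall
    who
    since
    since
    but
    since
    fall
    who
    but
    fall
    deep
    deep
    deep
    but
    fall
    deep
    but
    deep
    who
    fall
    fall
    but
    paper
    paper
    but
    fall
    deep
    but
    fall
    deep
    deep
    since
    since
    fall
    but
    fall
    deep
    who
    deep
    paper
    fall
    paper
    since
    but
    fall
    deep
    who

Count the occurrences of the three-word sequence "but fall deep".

7

Scanning the 51 overlapping trigram windows for "but fall deep":
  position 2–4: but fall deep
  position 15–17: but fall deep
  position 20–22: but fall deep
  position 31–33: but fall deep
  position 34–36: but fall deep
  position 41–43: but fall deep
  position 50–52: but fall deep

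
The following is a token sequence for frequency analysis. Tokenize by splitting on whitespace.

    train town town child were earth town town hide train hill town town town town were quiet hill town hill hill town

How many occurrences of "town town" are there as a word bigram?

Scanning the 21 overlapping bigram windows for "town town":
  position 2–3: town town
  position 7–8: town town
  position 12–13: town town
  position 13–14: town town
  position 14–15: town town

5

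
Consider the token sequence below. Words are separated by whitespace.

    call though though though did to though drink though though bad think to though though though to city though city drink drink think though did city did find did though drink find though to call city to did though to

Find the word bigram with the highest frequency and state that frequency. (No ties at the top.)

"though though", 5 times

Bigram frequencies (highest first):
  though though: 5
  though to: 3
  though did: 2
  to though: 2
  though drink: 2
  did though: 2
  … (23 more, each ≤ 1)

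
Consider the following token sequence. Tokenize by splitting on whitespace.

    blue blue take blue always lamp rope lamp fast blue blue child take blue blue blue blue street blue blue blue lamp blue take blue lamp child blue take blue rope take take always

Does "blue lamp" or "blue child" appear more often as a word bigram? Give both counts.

"blue lamp": 2 occurrences
"blue child": 1 occurrence

"blue lamp" (2 vs 1)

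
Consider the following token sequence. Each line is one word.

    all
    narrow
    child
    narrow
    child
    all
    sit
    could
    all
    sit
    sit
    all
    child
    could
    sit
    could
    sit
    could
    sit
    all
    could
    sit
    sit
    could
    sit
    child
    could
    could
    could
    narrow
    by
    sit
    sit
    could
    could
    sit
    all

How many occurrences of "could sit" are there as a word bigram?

6

Scanning the 36 overlapping bigram windows for "could sit":
  position 14–15: could sit
  position 16–17: could sit
  position 18–19: could sit
  position 21–22: could sit
  position 24–25: could sit
  position 35–36: could sit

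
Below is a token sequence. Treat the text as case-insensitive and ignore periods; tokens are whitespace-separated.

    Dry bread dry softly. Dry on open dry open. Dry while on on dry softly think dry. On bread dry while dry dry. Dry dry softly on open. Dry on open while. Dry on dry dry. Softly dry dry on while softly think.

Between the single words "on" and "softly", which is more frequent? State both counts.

"on" (8 vs 5)

"on": 8 occurrences
"softly": 5 occurrences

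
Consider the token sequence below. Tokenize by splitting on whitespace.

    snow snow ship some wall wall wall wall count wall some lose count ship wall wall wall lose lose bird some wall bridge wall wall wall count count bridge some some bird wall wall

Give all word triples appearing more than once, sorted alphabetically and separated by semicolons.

wall wall count; wall wall wall

Trigram counts meeting the condition (more than once):
  wall wall count: 2
  wall wall wall: 4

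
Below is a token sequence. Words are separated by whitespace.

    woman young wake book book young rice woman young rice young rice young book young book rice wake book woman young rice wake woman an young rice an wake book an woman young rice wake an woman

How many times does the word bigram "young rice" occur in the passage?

Scanning the 36 overlapping bigram windows for "young rice":
  position 6–7: young rice
  position 9–10: young rice
  position 11–12: young rice
  position 21–22: young rice
  position 26–27: young rice
  position 33–34: young rice

6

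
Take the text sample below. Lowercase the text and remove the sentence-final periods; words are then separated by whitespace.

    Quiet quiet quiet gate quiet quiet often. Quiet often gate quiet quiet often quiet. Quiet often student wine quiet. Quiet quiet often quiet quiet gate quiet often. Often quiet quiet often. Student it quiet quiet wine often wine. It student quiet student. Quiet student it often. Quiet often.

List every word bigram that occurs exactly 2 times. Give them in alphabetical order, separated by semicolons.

often student; quiet gate; quiet student; student it; student quiet

Bigram counts meeting the condition (exactly 2 times):
  often student: 2
  quiet gate: 2
  quiet student: 2
  student it: 2
  student quiet: 2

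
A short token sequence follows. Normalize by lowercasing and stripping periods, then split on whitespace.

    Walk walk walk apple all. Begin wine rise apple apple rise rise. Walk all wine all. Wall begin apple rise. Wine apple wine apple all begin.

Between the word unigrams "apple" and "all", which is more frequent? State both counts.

"apple" (6 vs 4)

"apple": 6 occurrences
"all": 4 occurrences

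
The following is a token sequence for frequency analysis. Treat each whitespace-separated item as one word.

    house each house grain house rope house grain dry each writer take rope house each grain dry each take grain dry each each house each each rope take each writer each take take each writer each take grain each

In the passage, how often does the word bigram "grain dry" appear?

Scanning the 38 overlapping bigram windows for "grain dry":
  position 8–9: grain dry
  position 16–17: grain dry
  position 20–21: grain dry

3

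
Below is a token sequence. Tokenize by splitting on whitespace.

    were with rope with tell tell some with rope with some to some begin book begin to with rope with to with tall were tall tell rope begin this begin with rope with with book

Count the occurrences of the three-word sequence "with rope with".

Scanning the 33 overlapping trigram windows for "with rope with":
  position 2–4: with rope with
  position 8–10: with rope with
  position 18–20: with rope with
  position 31–33: with rope with

4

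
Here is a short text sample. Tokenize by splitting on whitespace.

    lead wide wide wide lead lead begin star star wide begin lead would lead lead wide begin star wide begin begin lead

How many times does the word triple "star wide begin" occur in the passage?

2

Scanning the 20 overlapping trigram windows for "star wide begin":
  position 9–11: star wide begin
  position 18–20: star wide begin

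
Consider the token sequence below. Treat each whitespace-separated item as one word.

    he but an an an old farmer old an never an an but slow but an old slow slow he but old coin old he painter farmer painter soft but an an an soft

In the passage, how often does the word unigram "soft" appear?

Scanning the 34 tokens for "soft":
  position 29: soft
  position 34: soft

2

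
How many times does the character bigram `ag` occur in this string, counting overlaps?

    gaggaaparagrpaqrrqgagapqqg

3

Sliding a length-2 window over the 26 characters (25 positions):
  position 2–3: ag
  position 10–11: ag
  position 20–21: ag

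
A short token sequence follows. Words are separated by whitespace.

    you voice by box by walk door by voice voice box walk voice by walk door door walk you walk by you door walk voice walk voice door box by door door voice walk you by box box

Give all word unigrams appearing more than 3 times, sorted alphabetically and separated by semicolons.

box; by; door; voice; walk; you

Unigram counts meeting the condition (more than 3 times):
  box: 5
  by: 7
  door: 7
  voice: 7
  walk: 8
  you: 4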